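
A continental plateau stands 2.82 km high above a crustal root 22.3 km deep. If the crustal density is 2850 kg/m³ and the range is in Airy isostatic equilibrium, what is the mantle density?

Airy balance: ρ_c h = (ρ_m − ρ_c) r → ρ_m = ρ_c (1 + h/r).
ρ_m = 2850 × (1 + 2.82 km/22.3 km) = 3210 kg/m³.

3210 kg/m³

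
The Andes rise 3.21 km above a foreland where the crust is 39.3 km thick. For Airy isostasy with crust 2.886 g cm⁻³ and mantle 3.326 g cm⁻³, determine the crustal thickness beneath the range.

63.6 km

Root depth r = h ρ_c / (ρ_m − ρ_c) = 3.21 km × 2.886 / 0.44 = 21.05 km.
Total thickness = T + h + r = 39.3 km + 3.21 km + 21.05 km = 63.6 km.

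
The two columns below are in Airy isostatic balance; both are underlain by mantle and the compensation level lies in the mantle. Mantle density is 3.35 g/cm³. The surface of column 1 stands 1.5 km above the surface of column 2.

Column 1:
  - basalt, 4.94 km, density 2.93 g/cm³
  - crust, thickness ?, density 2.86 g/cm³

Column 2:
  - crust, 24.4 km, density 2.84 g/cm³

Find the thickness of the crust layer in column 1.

31.4 km

Take the compensation level at the base of the deeper column (depth z_c below the surface of column 1) and equate Σ ρ_i t_i down to z_c; mantle fills any gap and the z_c terms cancel.
Column 1: 4.94×2.93 + x×2.86 + (z_c − 4.94 − x)×3.35
Column 2: 1.5×0 + 24.4×2.84 + (z_c − 1.5 − 24.4)×3.35
The z_c×3.35 term appears on both sides and cancels. Collect the known terms of each column as K = Σ(ρt)_known − 3.35 × (depth of known layers): K_1 = 14.4742 − 3.35×4.94 = −2.0748; K_2 = 69.296 − 3.35×(1.5 + 24.4) = −17.469.
Balance: K_1 − x×(3.35 − 2.86) = K_2, so x = (K_1 − K_2)/(3.35 − 2.86) = 15.3942/0.49 = 31.4 km.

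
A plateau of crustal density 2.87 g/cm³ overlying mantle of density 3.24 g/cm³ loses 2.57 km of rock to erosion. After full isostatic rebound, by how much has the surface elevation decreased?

0.293 km

Rebound u = e ρ_c/ρ_m = 2.57 km × 2.87/3.24 = 2.277 km.
Net surface drop = e − u = 2.57 km − 2.277 km = e (ρ_m − ρ_c)/ρ_m = 0.293 km.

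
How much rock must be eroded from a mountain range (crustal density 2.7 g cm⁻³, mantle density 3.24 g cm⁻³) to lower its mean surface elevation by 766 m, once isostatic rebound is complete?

4600 m

Net drop Δ = e − u = e − e ρ_c/ρ_m = e (ρ_m − ρ_c)/ρ_m.
e = Δ ρ_m/(ρ_m − ρ_c) = 766 m × 3.24/0.54 = 4600 m.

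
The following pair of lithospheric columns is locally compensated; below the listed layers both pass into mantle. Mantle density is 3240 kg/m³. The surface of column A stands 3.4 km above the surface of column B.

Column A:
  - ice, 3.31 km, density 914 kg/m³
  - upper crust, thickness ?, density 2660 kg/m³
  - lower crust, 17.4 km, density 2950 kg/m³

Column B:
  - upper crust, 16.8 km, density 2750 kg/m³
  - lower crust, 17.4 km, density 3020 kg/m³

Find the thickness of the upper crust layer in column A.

17.8 km

Take the compensation level at the base of the deeper column (depth z_c below the surface of column A) and equate Σ ρ_i t_i down to z_c; mantle fills any gap and the z_c terms cancel.
Column A: 3.31×914 + x×2660 + 17.4×2950 + (z_c − 20.71 − x)×3240
Column B: 3.4×0 + 16.8×2750 + 17.4×3020 + (z_c − 3.4 − 34.2)×3240
The z_c×3240 term appears on both sides and cancels. Collect the known terms of each column as K = Σ(ρt)_known − 3240 × (depth of known layers): K_A = 54355.34 − 3240×20.71 = −12745.06; K_B = 98748 − 3240×(3.4 + 34.2) = −23076.
Balance: K_A − x×(3240 − 2660) = K_B, so x = (K_A − K_B)/(3240 − 2660) = 10330.9/580 = 17.8 km.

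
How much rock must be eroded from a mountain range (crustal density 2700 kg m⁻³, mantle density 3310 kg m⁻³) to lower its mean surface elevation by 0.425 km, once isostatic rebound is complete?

Net drop Δ = e − u = e − e ρ_c/ρ_m = e (ρ_m − ρ_c)/ρ_m.
e = Δ ρ_m/(ρ_m − ρ_c) = 0.425 km × 3310/610 = 2.31 km.

2.31 km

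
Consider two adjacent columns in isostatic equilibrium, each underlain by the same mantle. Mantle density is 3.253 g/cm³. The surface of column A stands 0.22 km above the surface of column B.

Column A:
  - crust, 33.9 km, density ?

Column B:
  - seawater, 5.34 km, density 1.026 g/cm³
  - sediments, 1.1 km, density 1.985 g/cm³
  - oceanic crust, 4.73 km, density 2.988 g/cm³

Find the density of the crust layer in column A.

Take the compensation level at the base of the deeper column (depth z_c below the surface of column A) and equate Σ ρ_i t_i down to z_c; mantle fills any gap and the z_c terms cancel.
Column A: 33.9×ρ + (z_c − 33.9)×3.253
Column B: 0.22×0 + 5.34×1.026 + 1.1×1.985 + 4.73×2.988 + (z_c − 0.22 − 11.17)×3.253
The z_c×3.253 term appears on both sides and cancels. Collect the known terms of each column as K = Σ(ρt)_known − 3.253 × (depth of known layers): K_A = 0 − 3.253×33.9 = −110.2767; K_B = 21.79558 − 3.253×(0.22 + 11.17) = −15.25609.
Balance: K_A + 33.9×ρ = K_B, so ρ = (K_B − K_A)/33.9 = 95.0206/33.9 = 2.8 g/cm³.

2.8 g/cm³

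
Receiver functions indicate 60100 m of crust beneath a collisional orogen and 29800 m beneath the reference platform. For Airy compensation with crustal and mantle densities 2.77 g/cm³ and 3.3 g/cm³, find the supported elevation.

Excess crust Δ = 60100 m − 29800 m = 30300 m, split between elevation h and root r with h + r = Δ.
Airy balance ρ_c h = (ρ_m − ρ_c) r gives r = h ρ_c/(ρ_m − ρ_c), so h (1 + ρ_c/(ρ_m − ρ_c)) = Δ, i.e. h = Δ (ρ_m − ρ_c)/ρ_m.
h = 30300 m × 0.53/3.3 = 4870 m.

4870 m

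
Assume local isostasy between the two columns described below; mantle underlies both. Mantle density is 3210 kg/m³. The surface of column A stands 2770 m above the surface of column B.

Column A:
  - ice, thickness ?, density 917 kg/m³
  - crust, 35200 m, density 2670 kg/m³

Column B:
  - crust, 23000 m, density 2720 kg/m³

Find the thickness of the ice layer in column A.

503 m

Take the compensation level at the base of the deeper column (depth z_c below the surface of column A) and equate Σ ρ_i t_i down to z_c; mantle fills any gap and the z_c terms cancel.
Column A: x×917 + 35200×2670 + (z_c − 35200 − x)×3210
Column B: 2770×0 + 23000×2720 + (z_c − 2770 − 23000)×3210
The z_c×3210 term appears on both sides and cancels. Collect the known terms of each column as K = Σ(ρt)_known − 3210 × (depth of known layers): K_A = 93984000 − 3210×35200 = −19008000; K_B = 62560000 − 3210×(2770 + 23000) = −20161700.
Balance: K_A − x×(3210 − 917) = K_B, so x = (K_A − K_B)/(3210 − 917) = 1153700/2293 = 503 m.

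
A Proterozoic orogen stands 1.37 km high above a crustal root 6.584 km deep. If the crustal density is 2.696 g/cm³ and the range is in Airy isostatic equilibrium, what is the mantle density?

3.26 g/cm³

Airy balance: ρ_c h = (ρ_m − ρ_c) r → ρ_m = ρ_c (1 + h/r).
ρ_m = 2.696 × (1 + 1.37 km/6.584 km) = 3.26 g/cm³.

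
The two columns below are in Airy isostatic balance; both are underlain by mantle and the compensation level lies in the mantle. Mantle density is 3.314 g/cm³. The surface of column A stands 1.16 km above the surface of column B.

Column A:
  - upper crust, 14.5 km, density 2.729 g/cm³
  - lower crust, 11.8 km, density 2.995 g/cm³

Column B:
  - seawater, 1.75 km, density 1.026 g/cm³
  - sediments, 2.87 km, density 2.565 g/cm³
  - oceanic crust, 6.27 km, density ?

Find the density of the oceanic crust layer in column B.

2.96 g/cm³

Take the compensation level at the base of the deeper column (depth z_c below the surface of column A) and equate Σ ρ_i t_i down to z_c; mantle fills any gap and the z_c terms cancel.
Column A: 14.5×2.729 + 11.8×2.995 + (z_c − 26.3)×3.314
Column B: 1.16×0 + 1.75×1.026 + 2.87×2.565 + 6.27×ρ + (z_c − 1.16 − 10.89)×3.314
The z_c×3.314 term appears on both sides and cancels. Collect the known terms of each column as K = Σ(ρt)_known − 3.314 × (depth of known layers): K_A = 74.9115 − 3.314×26.3 = −12.2467; K_B = 9.15705 − 3.314×(1.16 + 10.89) = −30.77665.
Balance: K_A = K_B + 6.27×ρ, so ρ = (K_A − K_B)/6.27 = 18.5299/6.27 = 2.96 g/cm³.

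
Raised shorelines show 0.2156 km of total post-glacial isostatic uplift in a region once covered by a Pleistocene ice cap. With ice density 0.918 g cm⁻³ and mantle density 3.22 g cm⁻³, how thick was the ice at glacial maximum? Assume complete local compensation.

u = t ρ_ice/ρ_m → t = u ρ_m/ρ_ice = 0.2156 km × 3.22/0.918 = 0.756 km.

0.756 km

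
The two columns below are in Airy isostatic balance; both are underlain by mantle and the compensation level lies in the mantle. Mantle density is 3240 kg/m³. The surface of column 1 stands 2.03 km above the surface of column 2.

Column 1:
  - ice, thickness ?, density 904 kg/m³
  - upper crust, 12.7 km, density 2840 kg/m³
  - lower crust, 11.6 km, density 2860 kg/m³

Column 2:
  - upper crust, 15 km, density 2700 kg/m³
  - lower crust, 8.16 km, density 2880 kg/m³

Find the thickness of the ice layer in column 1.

3.48 km

Take the compensation level at the base of the deeper column (depth z_c below the surface of column 1) and equate Σ ρ_i t_i down to z_c; mantle fills any gap and the z_c terms cancel.
Column 1: x×904 + 12.7×2840 + 11.6×2860 + (z_c − 24.3 − x)×3240
Column 2: 2.03×0 + 15×2700 + 8.16×2880 + (z_c − 2.03 − 23.16)×3240
The z_c×3240 term appears on both sides and cancels. Collect the known terms of each column as K = Σ(ρt)_known − 3240 × (depth of known layers): K_1 = 69244 − 3240×24.3 = −9488; K_2 = 64000.8 − 3240×(2.03 + 23.16) = −17614.8.
Balance: K_1 − x×(3240 − 904) = K_2, so x = (K_1 − K_2)/(3240 − 904) = 8126.8/2336 = 3.48 km.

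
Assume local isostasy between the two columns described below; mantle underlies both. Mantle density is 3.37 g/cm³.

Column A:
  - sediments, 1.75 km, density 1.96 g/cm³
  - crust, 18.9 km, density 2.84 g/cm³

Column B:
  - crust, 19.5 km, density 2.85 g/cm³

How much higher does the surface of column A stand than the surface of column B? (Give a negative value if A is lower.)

For any compensation level in the mantle, the mantle terms cancel and isostasy reduces to e = (Σt_A − Σt_B) − (Σ(ρt)_A − Σ(ρt)_B) / ρ_m.
Σt_A = 20.65 km; Σt_B = 19.5 km; Σ(ρt)_A = 57.106; Σ(ρt)_B = 55.575 (in km·g/cm³).
e = (20.65 − 19.5) − (57.106 − 55.575) / 3.37 = 0.696 km.

0.696 km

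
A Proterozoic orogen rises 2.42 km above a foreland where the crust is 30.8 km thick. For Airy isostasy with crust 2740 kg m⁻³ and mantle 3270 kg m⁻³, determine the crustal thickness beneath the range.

45.7 km

Root depth r = h ρ_c / (ρ_m − ρ_c) = 2.42 km × 2740 / 530 = 12.51 km.
Total thickness = T + h + r = 30.8 km + 2.42 km + 12.51 km = 45.7 km.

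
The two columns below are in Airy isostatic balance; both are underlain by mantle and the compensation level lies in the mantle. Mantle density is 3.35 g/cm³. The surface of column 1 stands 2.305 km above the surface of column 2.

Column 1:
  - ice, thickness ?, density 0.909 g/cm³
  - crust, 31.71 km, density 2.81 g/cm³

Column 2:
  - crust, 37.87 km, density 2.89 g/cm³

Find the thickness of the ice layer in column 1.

3.28 km

Take the compensation level at the base of the deeper column (depth z_c below the surface of column 1) and equate Σ ρ_i t_i down to z_c; mantle fills any gap and the z_c terms cancel.
Column 1: x×0.909 + 31.71×2.81 + (z_c − 31.71 − x)×3.35
Column 2: 2.305×0 + 37.87×2.89 + (z_c − 2.305 − 37.87)×3.35
The z_c×3.35 term appears on both sides and cancels. Collect the known terms of each column as K = Σ(ρt)_known − 3.35 × (depth of known layers): K_1 = 89.1051 − 3.35×31.71 = −17.1234; K_2 = 109.4443 − 3.35×(2.305 + 37.87) = −25.14195.
Balance: K_1 − x×(3.35 − 0.909) = K_2, so x = (K_1 − K_2)/(3.35 − 0.909) = 8.01855/2.441 = 3.28 km.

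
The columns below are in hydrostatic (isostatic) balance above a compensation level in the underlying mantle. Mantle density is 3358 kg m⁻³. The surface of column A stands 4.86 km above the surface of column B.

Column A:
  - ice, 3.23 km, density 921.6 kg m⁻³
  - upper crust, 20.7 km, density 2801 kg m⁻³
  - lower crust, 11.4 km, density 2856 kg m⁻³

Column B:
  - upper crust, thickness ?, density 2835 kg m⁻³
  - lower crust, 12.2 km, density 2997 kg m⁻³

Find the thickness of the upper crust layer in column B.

Take the compensation level at the base of the deeper column (depth z_c below the surface of column A) and equate Σ ρ_i t_i down to z_c; mantle fills any gap and the z_c terms cancel.
Column A: 3.23×921.6 + 20.7×2801 + 11.4×2856 + (z_c − 35.33)×3358
Column B: 4.86×0 + x×2835 + 12.2×2997 + (z_c − 4.86 − 12.2 − x)×3358
The z_c×3358 term appears on both sides and cancels. Collect the known terms of each column as K = Σ(ρt)_known − 3358 × (depth of known layers): K_A = 93515.868 − 3358×35.33 = −25122.272; K_B = 36563.4 − 3358×(4.86 + 12.2) = −20724.08.
Balance: K_A = K_B − x×(3358 − 2835), so x = (K_B − K_A)/(3358 − 2835) = 4398.19/523 = 8.41 km.

8.41 km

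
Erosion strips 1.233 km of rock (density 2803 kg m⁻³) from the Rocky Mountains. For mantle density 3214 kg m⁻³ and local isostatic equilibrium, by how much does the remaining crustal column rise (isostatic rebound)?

1.08 km

Unloading: uplift u = e ρ_c/ρ_m = 1.233 km × 2803/3214 = 1.08 km.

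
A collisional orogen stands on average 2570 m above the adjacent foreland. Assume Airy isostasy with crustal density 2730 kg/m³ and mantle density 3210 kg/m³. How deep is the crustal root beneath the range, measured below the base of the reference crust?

14600 m

For local isostatic compensation: the weight of the topography is balanced by the buoyancy of the root, ρ_c h = (ρ_m − ρ_c) r.
r = h · ρ_c / (ρ_m − ρ_c) = 2570 m × 2730 / (3210 − 2730) = 14600 m.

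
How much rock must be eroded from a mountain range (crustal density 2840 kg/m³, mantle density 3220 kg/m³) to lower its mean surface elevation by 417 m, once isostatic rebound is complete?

Net drop Δ = e − u = e − e ρ_c/ρ_m = e (ρ_m − ρ_c)/ρ_m.
e = Δ ρ_m/(ρ_m − ρ_c) = 417 m × 3220/380 = 3530 m.

3530 m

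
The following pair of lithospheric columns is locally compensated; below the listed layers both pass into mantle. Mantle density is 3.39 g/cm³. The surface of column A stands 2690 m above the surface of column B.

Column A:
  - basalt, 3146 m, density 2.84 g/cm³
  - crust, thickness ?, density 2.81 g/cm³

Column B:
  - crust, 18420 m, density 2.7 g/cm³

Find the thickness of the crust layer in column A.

34700 m

Take the compensation level at the base of the deeper column (depth z_c below the surface of column A) and equate Σ ρ_i t_i down to z_c; mantle fills any gap and the z_c terms cancel.
Column A: 3146×2.84 + x×2.81 + (z_c − 3146 − x)×3.39
Column B: 2690×0 + 18420×2.7 + (z_c − 2690 − 18420)×3.39
The z_c×3.39 term appears on both sides and cancels. Collect the known terms of each column as K = Σ(ρt)_known − 3.39 × (depth of known layers): K_A = 8934.64 − 3.39×3146 = −1730.3; K_B = 49734 − 3.39×(2690 + 18420) = −21828.9.
Balance: K_A − x×(3.39 − 2.81) = K_B, so x = (K_A − K_B)/(3.39 − 2.81) = 20098.6/0.58 = 34700 m.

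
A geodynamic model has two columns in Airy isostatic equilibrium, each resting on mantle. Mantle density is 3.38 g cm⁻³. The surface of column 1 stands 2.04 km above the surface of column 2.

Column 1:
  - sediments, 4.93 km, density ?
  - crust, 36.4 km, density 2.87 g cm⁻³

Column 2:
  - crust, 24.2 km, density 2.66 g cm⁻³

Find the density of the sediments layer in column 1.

2.21 g cm⁻³

Take the compensation level at the base of the deeper column (depth z_c below the surface of column 1) and equate Σ ρ_i t_i down to z_c; mantle fills any gap and the z_c terms cancel.
Column 1: 4.93×ρ + 36.4×2.87 + (z_c − 41.33)×3.38
Column 2: 2.04×0 + 24.2×2.66 + (z_c − 2.04 − 24.2)×3.38
The z_c×3.38 term appears on both sides and cancels. Collect the known terms of each column as K = Σ(ρt)_known − 3.38 × (depth of known layers): K_1 = 104.468 − 3.38×41.33 = −35.2274; K_2 = 64.372 − 3.38×(2.04 + 24.2) = −24.3192.
Balance: K_1 + 4.93×ρ = K_2, so ρ = (K_2 − K_1)/4.93 = 10.9082/4.93 = 2.21 g cm⁻³.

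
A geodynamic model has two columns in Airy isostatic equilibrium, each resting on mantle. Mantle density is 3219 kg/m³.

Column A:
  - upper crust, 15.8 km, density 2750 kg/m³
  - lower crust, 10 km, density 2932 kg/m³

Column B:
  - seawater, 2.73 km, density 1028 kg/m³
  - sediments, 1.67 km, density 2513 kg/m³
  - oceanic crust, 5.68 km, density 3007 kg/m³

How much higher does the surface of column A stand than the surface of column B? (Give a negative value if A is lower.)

For any compensation level in the mantle, the mantle terms cancel and isostasy reduces to e = (Σt_A − Σt_B) − (Σ(ρt)_A − Σ(ρt)_B) / ρ_m.
Σt_A = 25.8 km; Σt_B = 10.08 km; Σ(ρt)_A = 72770; Σ(ρt)_B = 24082.91 (in km·kg/m³).
e = (25.8 − 10.08) − (72770 − 24082.91) / 3219 = 0.595 km.

0.595 km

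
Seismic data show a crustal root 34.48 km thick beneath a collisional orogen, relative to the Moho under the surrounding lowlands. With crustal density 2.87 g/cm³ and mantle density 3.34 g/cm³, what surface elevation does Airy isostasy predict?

Equating mass per unit area of the two columns: ρ_c h = (ρ_m − ρ_c) r.
h = r (ρ_m − ρ_c) / ρ_c = 34.48 km × (3.34 − 2.87) / 2.87 = 5.65 km.

5.65 km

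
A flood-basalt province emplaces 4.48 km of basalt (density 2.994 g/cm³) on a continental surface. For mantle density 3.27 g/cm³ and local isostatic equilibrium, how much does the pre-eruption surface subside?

Subaerial loading: s = t ρ_load / ρ_m.
s = 4.48 km × 2.994/3.27 = 4.1 km.

4.1 km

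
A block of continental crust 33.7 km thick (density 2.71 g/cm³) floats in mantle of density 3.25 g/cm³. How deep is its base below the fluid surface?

28.1 km

Draft d = t ρ_obj/ρ_fluid = 33.7 km × 2.71/3.25 = 28.1 km.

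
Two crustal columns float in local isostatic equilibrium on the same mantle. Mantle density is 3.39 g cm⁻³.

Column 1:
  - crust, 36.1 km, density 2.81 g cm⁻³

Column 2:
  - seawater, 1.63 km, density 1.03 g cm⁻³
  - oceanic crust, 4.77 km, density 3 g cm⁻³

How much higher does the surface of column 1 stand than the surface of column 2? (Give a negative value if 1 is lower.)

For any compensation level in the mantle, the mantle terms cancel and isostasy reduces to e = (Σt_1 − Σt_2) − (Σ(ρt)_1 − Σ(ρt)_2) / ρ_m.
Σt_1 = 36.1 km; Σt_2 = 6.4 km; Σ(ρt)_1 = 101.441; Σ(ρt)_2 = 15.9889 (in km·g cm⁻³).
e = (36.1 − 6.4) − (101.441 − 15.9889) / 3.39 = 4.49 km.

4.49 km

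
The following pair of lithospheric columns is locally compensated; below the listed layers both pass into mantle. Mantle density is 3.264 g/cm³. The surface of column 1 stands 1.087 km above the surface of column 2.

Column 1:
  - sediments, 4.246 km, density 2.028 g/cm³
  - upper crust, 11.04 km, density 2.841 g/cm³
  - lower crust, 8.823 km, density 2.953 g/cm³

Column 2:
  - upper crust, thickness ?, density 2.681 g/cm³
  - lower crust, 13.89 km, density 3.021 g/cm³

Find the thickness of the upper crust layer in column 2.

9.84 km

Take the compensation level at the base of the deeper column (depth z_c below the surface of column 1) and equate Σ ρ_i t_i down to z_c; mantle fills any gap and the z_c terms cancel.
Column 1: 4.246×2.028 + 11.04×2.841 + 8.823×2.953 + (z_c − 24.109)×3.264
Column 2: 1.087×0 + x×2.681 + 13.89×3.021 + (z_c − 1.087 − 13.89 − x)×3.264
The z_c×3.264 term appears on both sides and cancels. Collect the known terms of each column as K = Σ(ρt)_known − 3.264 × (depth of known layers): K_1 = 66.029847 − 3.264×24.109 = −12.661929; K_2 = 41.96169 − 3.264×(1.087 + 13.89) = −6.923238.
Balance: K_1 = K_2 − x×(3.264 − 2.681), so x = (K_2 − K_1)/(3.264 − 2.681) = 5.73869/0.583 = 9.84 km.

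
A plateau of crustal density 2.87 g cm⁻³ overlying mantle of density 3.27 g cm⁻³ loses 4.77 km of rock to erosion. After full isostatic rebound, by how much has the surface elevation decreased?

Rebound u = e ρ_c/ρ_m = 4.77 km × 2.87/3.27 = 4.187 km.
Net surface drop = e − u = 4.77 km − 4.187 km = e (ρ_m − ρ_c)/ρ_m = 0.583 km.

0.583 km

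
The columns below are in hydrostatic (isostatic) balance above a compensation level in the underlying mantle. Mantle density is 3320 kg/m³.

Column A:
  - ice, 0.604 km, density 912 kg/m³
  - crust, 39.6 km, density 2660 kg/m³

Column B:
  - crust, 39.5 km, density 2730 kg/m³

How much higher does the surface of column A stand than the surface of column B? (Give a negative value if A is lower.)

For any compensation level in the mantle, the mantle terms cancel and isostasy reduces to e = (Σt_A − Σt_B) − (Σ(ρt)_A − Σ(ρt)_B) / ρ_m.
Σt_A = 40.204 km; Σt_B = 39.5 km; Σ(ρt)_A = 105886.848; Σ(ρt)_B = 107835 (in km·kg/m³).
e = (40.204 − 39.5) − (105886.848 − 107835) / 3320 = 1.29 km.

1.29 km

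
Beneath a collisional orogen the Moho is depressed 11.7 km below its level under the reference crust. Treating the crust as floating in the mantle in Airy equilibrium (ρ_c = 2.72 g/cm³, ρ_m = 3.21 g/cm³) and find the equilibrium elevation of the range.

2.11 km

For local isostatic compensation: ρ_c h = (ρ_m − ρ_c) r.
h = r (ρ_m − ρ_c) / ρ_c = 11.7 km × (3.21 − 2.72) / 2.72 = 2.11 km.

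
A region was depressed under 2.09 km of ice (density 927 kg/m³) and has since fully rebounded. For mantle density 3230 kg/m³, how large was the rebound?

Removing the load lets mantle flow back in; uplift u satisfies ρ_ice t = ρ_m u.
u = t ρ_ice/ρ_m = 2.09 km × 927/3230 = 0.6 km.

0.6 km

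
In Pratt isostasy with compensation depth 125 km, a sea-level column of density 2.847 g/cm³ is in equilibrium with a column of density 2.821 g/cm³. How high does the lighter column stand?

1.15 km

ρ_ref D = ρ (D + h) → h = D (ρ_ref − ρ)/ρ.
h = 125 km × (2.847 − 2.821)/2.821 = 1.15 km.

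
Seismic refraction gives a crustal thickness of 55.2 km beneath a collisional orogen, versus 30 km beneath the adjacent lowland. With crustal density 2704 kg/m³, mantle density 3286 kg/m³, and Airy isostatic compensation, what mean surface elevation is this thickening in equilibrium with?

Excess crust Δ = 55.2 km − 30 km = 25.2 km, split between elevation h and root r with h + r = Δ.
Airy balance ρ_c h = (ρ_m − ρ_c) r gives r = h ρ_c/(ρ_m − ρ_c), so h (1 + ρ_c/(ρ_m − ρ_c)) = Δ, i.e. h = Δ (ρ_m − ρ_c)/ρ_m.
h = 25.2 km × 582/3286 = 4.46 km.

4.46 km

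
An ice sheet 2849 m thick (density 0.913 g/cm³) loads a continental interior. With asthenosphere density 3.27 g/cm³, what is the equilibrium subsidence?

Balancing pressure at the compensation depth: the ice load ρ_ice t is balanced by mantle displaced below, ρ_m s.
s = t ρ_ice / ρ_m = 2849 m × 0.913/3.27 = 795 m.

795 m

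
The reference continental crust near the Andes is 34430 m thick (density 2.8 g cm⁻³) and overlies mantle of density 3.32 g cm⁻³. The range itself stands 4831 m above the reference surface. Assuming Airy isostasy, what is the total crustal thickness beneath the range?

65300 m

Root depth r = h ρ_c / (ρ_m − ρ_c) = 4831 m × 2.8 / 0.52 = 26010 m.
Total thickness = T + h + r = 34430 m + 4831 m + 26010 m = 65300 m.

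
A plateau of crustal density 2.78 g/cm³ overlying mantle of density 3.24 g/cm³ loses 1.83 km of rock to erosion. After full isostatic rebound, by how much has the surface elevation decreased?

Rebound u = e ρ_c/ρ_m = 1.83 km × 2.78/3.24 = 1.57 km.
Net surface drop = e − u = 1.83 km − 1.57 km = e (ρ_m − ρ_c)/ρ_m = 0.26 km.

0.26 km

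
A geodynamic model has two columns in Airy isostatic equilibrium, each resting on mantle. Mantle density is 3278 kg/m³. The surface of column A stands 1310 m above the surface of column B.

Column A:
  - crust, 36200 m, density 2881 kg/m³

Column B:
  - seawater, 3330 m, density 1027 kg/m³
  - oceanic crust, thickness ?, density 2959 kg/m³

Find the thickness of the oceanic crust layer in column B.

8090 m

Take the compensation level at the base of the deeper column (depth z_c below the surface of column A) and equate Σ ρ_i t_i down to z_c; mantle fills any gap and the z_c terms cancel.
Column A: 36200×2881 + (z_c − 36200)×3278
Column B: 1310×0 + 3330×1027 + x×2959 + (z_c − 1310 − 3330 − x)×3278
The z_c×3278 term appears on both sides and cancels. Collect the known terms of each column as K = Σ(ρt)_known − 3278 × (depth of known layers): K_A = 104292200 − 3278×36200 = −14371400; K_B = 3419910 − 3278×(1310 + 3330) = −11790010.
Balance: K_A = K_B − x×(3278 − 2959), so x = (K_B − K_A)/(3278 − 2959) = 2581390/319 = 8090 m.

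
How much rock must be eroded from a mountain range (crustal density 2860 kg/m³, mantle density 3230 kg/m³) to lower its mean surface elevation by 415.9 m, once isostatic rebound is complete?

Net drop Δ = e − u = e − e ρ_c/ρ_m = e (ρ_m − ρ_c)/ρ_m.
e = Δ ρ_m/(ρ_m − ρ_c) = 415.9 m × 3230/370 = 3630 m.

3630 m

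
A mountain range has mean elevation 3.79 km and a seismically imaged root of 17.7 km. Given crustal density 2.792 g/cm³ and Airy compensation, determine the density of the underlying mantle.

Airy balance: ρ_c h = (ρ_m − ρ_c) r → ρ_m = ρ_c (1 + h/r).
ρ_m = 2.792 × (1 + 3.79 km/17.7 km) = 3.39 g/cm³.

3.39 g/cm³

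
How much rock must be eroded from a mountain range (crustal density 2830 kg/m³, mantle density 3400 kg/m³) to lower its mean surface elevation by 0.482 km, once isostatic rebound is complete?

2.88 km

Net drop Δ = e − u = e − e ρ_c/ρ_m = e (ρ_m − ρ_c)/ρ_m.
e = Δ ρ_m/(ρ_m − ρ_c) = 0.482 km × 3400/570 = 2.88 km.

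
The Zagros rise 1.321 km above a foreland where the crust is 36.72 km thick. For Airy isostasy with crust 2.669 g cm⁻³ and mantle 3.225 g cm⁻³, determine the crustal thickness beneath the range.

44.4 km

Root depth r = h ρ_c / (ρ_m − ρ_c) = 1.321 km × 2.669 / 0.556 = 6.341 km.
Total thickness = T + h + r = 36.72 km + 1.321 km + 6.341 km = 44.4 km.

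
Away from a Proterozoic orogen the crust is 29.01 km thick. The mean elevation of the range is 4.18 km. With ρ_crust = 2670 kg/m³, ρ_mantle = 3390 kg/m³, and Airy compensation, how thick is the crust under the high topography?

Root depth r = h ρ_c / (ρ_m − ρ_c) = 4.18 km × 2670 / 720 = 15.5 km.
Total thickness = T + h + r = 29.01 km + 4.18 km + 15.5 km = 48.7 km.

48.7 km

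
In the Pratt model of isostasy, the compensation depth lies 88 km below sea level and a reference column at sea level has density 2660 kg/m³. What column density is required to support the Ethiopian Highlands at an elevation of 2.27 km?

Pratt balance: ρ_ref D = ρ (D + h).
ρ = ρ_ref D/(D + h) = 2660 × 88 km/(88 km + 2.27 km) = 2590 kg/m³.

2590 kg/m³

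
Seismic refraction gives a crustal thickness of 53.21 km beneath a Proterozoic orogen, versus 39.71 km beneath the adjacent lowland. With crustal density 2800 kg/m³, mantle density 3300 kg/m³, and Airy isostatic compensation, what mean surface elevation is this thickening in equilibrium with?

2.05 km

Excess crust Δ = 53.21 km − 39.71 km = 13.5 km, split between elevation h and root r with h + r = Δ.
Airy balance ρ_c h = (ρ_m − ρ_c) r gives r = h ρ_c/(ρ_m − ρ_c), so h (1 + ρ_c/(ρ_m − ρ_c)) = Δ, i.e. h = Δ (ρ_m − ρ_c)/ρ_m.
h = 13.5 km × 500/3300 = 2.05 km.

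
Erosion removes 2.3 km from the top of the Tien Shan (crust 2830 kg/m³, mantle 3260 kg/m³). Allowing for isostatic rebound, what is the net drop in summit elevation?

Rebound u = e ρ_c/ρ_m = 2.3 km × 2830/3260 = 1.997 km.
Net surface drop = e − u = 2.3 km − 1.997 km = e (ρ_m − ρ_c)/ρ_m = 0.303 km.

0.303 km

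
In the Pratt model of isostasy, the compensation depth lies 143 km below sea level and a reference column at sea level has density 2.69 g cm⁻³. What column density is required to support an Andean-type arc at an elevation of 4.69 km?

2.6 g cm⁻³

Pratt balance: ρ_ref D = ρ (D + h).
ρ = ρ_ref D/(D + h) = 2.69 × 143 km/(143 km + 4.69 km) = 2.6 g cm⁻³.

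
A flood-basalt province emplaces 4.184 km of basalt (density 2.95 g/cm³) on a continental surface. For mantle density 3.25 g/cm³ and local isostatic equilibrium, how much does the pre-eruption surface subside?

Subaerial loading: s = t ρ_load / ρ_m.
s = 4.184 km × 2.95/3.25 = 3.8 km.

3.8 km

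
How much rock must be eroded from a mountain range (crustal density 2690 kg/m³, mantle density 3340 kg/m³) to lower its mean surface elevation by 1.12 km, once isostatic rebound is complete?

5.76 km

Net drop Δ = e − u = e − e ρ_c/ρ_m = e (ρ_m − ρ_c)/ρ_m.
e = Δ ρ_m/(ρ_m − ρ_c) = 1.12 km × 3340/650 = 5.76 km.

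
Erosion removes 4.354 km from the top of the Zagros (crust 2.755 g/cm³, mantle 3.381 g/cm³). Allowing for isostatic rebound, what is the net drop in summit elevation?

Rebound u = e ρ_c/ρ_m = 4.354 km × 2.755/3.381 = 3.548 km.
Net surface drop = e − u = 4.354 km − 3.548 km = e (ρ_m − ρ_c)/ρ_m = 0.806 km.

0.806 km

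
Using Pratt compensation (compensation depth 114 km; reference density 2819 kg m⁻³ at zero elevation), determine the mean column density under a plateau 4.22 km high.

2720 kg m⁻³

Pratt balance: ρ_ref D = ρ (D + h).
ρ = ρ_ref D/(D + h) = 2819 × 114 km/(114 km + 4.22 km) = 2720 kg m⁻³.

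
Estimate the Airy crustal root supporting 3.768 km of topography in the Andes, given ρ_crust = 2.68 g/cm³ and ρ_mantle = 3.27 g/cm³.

In Airy isostatic equilibrium: the weight of the topography is balanced by the buoyancy of the root, ρ_c h = (ρ_m − ρ_c) r.
r = h · ρ_c / (ρ_m − ρ_c) = 3.768 km × 2.68 / (3.27 − 2.68) = 17.1 km.

17.1 km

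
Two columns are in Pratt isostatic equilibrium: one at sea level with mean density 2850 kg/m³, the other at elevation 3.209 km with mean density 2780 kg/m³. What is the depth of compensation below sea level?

ρ_ref D = ρ (D + h) → D (ρ_ref − ρ) = ρ h.
D = ρ h/(ρ_ref − ρ) = 2780 × 3.209 km/(2850 − 2780) = 127 km.

127 km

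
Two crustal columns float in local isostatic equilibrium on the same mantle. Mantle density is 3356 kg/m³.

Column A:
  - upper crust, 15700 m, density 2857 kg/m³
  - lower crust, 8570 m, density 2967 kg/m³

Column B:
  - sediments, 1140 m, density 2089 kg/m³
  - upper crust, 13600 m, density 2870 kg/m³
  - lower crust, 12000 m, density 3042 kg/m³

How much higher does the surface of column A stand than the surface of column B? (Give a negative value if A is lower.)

−195 m

For any compensation level in the mantle, the mantle terms cancel and isostasy reduces to e = (Σt_A − Σt_B) − (Σ(ρt)_A − Σ(ρt)_B) / ρ_m.
Σt_A = 24270 m; Σt_B = 26740 m; Σ(ρt)_A = 70282090; Σ(ρt)_B = 77917460 (in m·kg/m³).
e = (24270 − 26740) − (70282090 − 77917460) / 3356 = −195 m.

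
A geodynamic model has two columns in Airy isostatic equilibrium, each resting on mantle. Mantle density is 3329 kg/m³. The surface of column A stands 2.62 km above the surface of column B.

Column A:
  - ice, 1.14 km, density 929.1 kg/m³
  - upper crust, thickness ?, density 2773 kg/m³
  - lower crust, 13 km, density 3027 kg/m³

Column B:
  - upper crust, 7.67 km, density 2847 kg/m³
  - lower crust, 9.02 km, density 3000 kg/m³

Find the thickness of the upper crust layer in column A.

Take the compensation level at the base of the deeper column (depth z_c below the surface of column A) and equate Σ ρ_i t_i down to z_c; mantle fills any gap and the z_c terms cancel.
Column A: 1.14×929.1 + x×2773 + 13×3027 + (z_c − 14.14 − x)×3329
Column B: 2.62×0 + 7.67×2847 + 9.02×3000 + (z_c − 2.62 − 16.69)×3329
The z_c×3329 term appears on both sides and cancels. Collect the known terms of each column as K = Σ(ρt)_known − 3329 × (depth of known layers): K_A = 40410.174 − 3329×14.14 = −6661.886; K_B = 48896.49 − 3329×(2.62 + 16.69) = −15386.5.
Balance: K_A − x×(3329 − 2773) = K_B, so x = (K_A − K_B)/(3329 − 2773) = 8724.61/556 = 15.7 km.

15.7 km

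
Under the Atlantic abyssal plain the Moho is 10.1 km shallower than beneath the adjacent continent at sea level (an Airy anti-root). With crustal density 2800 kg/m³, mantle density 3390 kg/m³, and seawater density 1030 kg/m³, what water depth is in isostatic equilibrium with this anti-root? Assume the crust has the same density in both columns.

Replacing a thickness d of crust by seawater at the top must be balanced by replacing crust with mantle at the base: d (ρ_c − ρ_w) = a (ρ_m − ρ_c).
d = a (ρ_m − ρ_c)/(ρ_c − ρ_w) = 10.1 km × 590/1770 = 3.37 km.

3.37 km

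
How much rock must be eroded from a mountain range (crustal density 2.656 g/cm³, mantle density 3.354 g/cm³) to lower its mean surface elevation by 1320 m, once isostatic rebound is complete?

Net drop Δ = e − u = e − e ρ_c/ρ_m = e (ρ_m − ρ_c)/ρ_m.
e = Δ ρ_m/(ρ_m − ρ_c) = 1320 m × 3.354/0.698 = 6340 m.

6340 m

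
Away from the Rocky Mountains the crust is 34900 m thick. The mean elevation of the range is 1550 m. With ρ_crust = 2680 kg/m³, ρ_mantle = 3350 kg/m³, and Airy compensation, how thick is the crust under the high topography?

42600 m

Root depth r = h ρ_c / (ρ_m − ρ_c) = 1550 m × 2680 / 670 = 6200 m.
Total thickness = T + h + r = 34900 m + 1550 m + 6200 m = 42600 m.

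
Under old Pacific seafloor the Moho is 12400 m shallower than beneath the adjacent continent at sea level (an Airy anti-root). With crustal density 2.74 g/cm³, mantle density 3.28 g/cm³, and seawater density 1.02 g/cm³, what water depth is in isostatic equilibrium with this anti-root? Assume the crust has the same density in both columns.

3890 m

Replacing a thickness d of crust by seawater at the top must be balanced by replacing crust with mantle at the base: d (ρ_c − ρ_w) = a (ρ_m − ρ_c).
d = a (ρ_m − ρ_c)/(ρ_c − ρ_w) = 12400 m × 0.54/1.72 = 3890 m.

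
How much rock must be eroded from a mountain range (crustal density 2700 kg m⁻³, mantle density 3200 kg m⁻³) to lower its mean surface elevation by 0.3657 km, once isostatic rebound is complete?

Net drop Δ = e − u = e − e ρ_c/ρ_m = e (ρ_m − ρ_c)/ρ_m.
e = Δ ρ_m/(ρ_m − ρ_c) = 0.3657 km × 3200/500 = 2.34 km.

2.34 km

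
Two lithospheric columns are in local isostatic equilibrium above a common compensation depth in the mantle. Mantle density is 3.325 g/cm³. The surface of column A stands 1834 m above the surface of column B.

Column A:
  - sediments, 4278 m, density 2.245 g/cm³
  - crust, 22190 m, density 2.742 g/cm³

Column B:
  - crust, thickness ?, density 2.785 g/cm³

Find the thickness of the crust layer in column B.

21200 m

Take the compensation level at the base of the deeper column (depth z_c below the surface of column A) and equate Σ ρ_i t_i down to z_c; mantle fills any gap and the z_c terms cancel.
Column A: 4278×2.245 + 22190×2.742 + (z_c − 26468)×3.325
Column B: 1834×0 + x×2.785 + (z_c − 1834 − 0 − x)×3.325
The z_c×3.325 term appears on both sides and cancels. Collect the known terms of each column as K = Σ(ρt)_known − 3.325 × (depth of known layers): K_A = 70449.09 − 3.325×26468 = −17557.01; K_B = 0 − 3.325×(1834 + 0) = −6098.05.
Balance: K_A = K_B − x×(3.325 − 2.785), so x = (K_B − K_A)/(3.325 − 2.785) = 11459/0.54 = 21200 m.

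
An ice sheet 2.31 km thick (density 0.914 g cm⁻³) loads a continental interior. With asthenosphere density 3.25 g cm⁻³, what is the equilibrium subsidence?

Equating mass per unit area of the two columns: the ice load ρ_ice t is balanced by mantle displaced below, ρ_m s.
s = t ρ_ice / ρ_m = 2.31 km × 0.914/3.25 = 0.65 km.

0.65 km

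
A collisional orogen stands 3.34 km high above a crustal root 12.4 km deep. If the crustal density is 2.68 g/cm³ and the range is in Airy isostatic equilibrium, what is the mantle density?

3.4 g/cm³

Airy balance: ρ_c h = (ρ_m − ρ_c) r → ρ_m = ρ_c (1 + h/r).
ρ_m = 2.68 × (1 + 3.34 km/12.4 km) = 3.4 g/cm³.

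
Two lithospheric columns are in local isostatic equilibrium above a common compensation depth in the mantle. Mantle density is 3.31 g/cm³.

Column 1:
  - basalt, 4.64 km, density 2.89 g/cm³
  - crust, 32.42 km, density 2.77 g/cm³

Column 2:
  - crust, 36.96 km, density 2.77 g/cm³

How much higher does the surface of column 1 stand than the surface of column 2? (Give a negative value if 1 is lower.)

−0.152 km

For any compensation level in the mantle, the mantle terms cancel and isostasy reduces to e = (Σt_1 − Σt_2) − (Σ(ρt)_1 − Σ(ρt)_2) / ρ_m.
Σt_1 = 37.06 km; Σt_2 = 36.96 km; Σ(ρt)_1 = 103.213; Σ(ρt)_2 = 102.3792 (in km·g/cm³).
e = (37.06 − 36.96) − (103.213 − 102.3792) / 3.31 = −0.152 km.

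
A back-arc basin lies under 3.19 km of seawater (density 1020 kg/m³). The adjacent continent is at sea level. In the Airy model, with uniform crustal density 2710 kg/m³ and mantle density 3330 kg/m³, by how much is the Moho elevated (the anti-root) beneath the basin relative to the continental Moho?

Equating mass per unit area of the two columns: replacing crust with seawater at the top is compensated by replacing crust with mantle at the base: d (ρ_c − ρ_w) = a (ρ_m − ρ_c).
a = d (ρ_c − ρ_w)/(ρ_m − ρ_c) = 3.19 km × 1690/620 = 8.7 km.

8.7 km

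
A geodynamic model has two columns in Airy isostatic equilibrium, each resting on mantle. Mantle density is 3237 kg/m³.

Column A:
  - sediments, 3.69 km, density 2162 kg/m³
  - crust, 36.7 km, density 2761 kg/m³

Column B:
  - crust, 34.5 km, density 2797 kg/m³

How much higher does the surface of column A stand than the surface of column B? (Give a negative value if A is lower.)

For any compensation level in the mantle, the mantle terms cancel and isostasy reduces to e = (Σt_A − Σt_B) − (Σ(ρt)_A − Σ(ρt)_B) / ρ_m.
Σt_A = 40.39 km; Σt_B = 34.5 km; Σ(ρt)_A = 109306.48; Σ(ρt)_B = 96496.5 (in km·kg/m³).
e = (40.39 − 34.5) − (109306.48 − 96496.5) / 3237 = 1.93 km.

1.93 km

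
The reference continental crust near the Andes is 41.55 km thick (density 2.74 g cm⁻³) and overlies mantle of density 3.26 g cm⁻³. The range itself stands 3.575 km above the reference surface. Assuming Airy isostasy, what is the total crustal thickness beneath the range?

64 km

Root depth r = h ρ_c / (ρ_m − ρ_c) = 3.575 km × 2.74 / 0.52 = 18.84 km.
Total thickness = T + h + r = 41.55 km + 3.575 km + 18.84 km = 64 km.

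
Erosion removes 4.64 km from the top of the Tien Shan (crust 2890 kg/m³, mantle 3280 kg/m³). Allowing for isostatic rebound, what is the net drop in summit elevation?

Rebound u = e ρ_c/ρ_m = 4.64 km × 2890/3280 = 4.088 km.
Net surface drop = e − u = 4.64 km − 4.088 km = e (ρ_m − ρ_c)/ρ_m = 0.552 km.

0.552 km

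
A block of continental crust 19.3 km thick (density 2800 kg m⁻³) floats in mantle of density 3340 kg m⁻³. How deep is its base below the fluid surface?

16.2 km

Draft d = t ρ_obj/ρ_fluid = 19.3 km × 2800/3340 = 16.2 km.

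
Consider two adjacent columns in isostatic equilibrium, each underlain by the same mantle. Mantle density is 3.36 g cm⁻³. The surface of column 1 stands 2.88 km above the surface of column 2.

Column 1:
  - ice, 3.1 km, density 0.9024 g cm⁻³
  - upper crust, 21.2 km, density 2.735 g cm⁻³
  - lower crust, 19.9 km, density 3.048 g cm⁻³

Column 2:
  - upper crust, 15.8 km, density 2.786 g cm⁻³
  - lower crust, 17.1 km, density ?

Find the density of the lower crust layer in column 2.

2.87 g cm⁻³

Take the compensation level at the base of the deeper column (depth z_c below the surface of column 1) and equate Σ ρ_i t_i down to z_c; mantle fills any gap and the z_c terms cancel.
Column 1: 3.1×0.9024 + 21.2×2.735 + 19.9×3.048 + (z_c − 44.2)×3.36
Column 2: 2.88×0 + 15.8×2.786 + 17.1×ρ + (z_c − 2.88 − 32.9)×3.36
The z_c×3.36 term appears on both sides and cancels. Collect the known terms of each column as K = Σ(ρt)_known − 3.36 × (depth of known layers): K_1 = 121.43464 − 3.36×44.2 = −27.07736; K_2 = 44.0188 − 3.36×(2.88 + 32.9) = −76.202.
Balance: K_1 = K_2 + 17.1×ρ, so ρ = (K_1 − K_2)/17.1 = 49.1246/17.1 = 2.87 g cm⁻³.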